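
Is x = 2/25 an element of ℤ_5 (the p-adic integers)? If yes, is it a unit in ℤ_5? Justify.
x ∉ ℤ_5 (v_5(x) = -2 < 0)

ℤ_5 = {x ∈ ℚ_5 : v_5(x) ≥ 0} and ℤ_5^× = {x ∈ ℤ_5 : v_5(x) = 0}. Here v_5(2/25) = v_5(num) − v_5(den) = -2; compare against these criteria.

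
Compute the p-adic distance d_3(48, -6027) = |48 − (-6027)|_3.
d_3(48, -6027) = 1/243

Step 1 — x − y = 48 − (-6027) = 6075. Step 2 — v_3(6075) = 5 (factor: 6075 = (3^5 · 25); the sign does not affect v_p). Step 3 — |x − y|_3 = 3^{-5} = 1/243.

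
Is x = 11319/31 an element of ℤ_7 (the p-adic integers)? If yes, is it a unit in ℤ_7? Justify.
x ∈ ℤ_7 but not a unit; v_7(x) = 3 > 0

ℤ_7 = {x ∈ ℚ_7 : v_7(x) ≥ 0} and ℤ_7^× = {x ∈ ℤ_7 : v_7(x) = 0}. Here v_7(11319/31) = v_7(num) − v_7(den) = 3; compare against these criteria.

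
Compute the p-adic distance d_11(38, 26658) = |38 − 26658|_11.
d_11(38, 26658) = 1/1331

Step 1 — x − y = 38 − 26658 = -26620. Step 2 — v_11(-26620) = 3 (factor: -26620 = −(11^3 · 20); the sign does not affect v_p). Step 3 — |x − y|_11 = 11^{-3} = 1/1331.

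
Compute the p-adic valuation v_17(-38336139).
v_17(-38336139) = 5

v_17(n) is the largest exponent k such that 17^k divides n. Factor out: -38336139 = -17^5 · 27. (Sign doesn't affect v_p.) So v_17(-38336139) = 5.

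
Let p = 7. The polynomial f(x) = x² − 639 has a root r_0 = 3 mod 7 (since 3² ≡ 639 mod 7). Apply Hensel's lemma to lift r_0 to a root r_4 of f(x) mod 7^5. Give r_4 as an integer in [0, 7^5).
r_4 = 7360 (mod 16807)

Hensel's recurrence: r_{i+1} = r_i − f(r_i)·(f′(r_i))^{-1} mod 7^{i+2}, with f′(x) = 2x. Iterate:
  r_0 = 3 (mod 7)
  r_1 = 10 (mod 49)
  r_2 = 157 (mod 343)
  r_3 = 157 (mod 2401)
  r_4 = 7360 (mod 16807)
Final: r_4 = 7360, and one checks f(r_4) ≡ 0 mod 7^5.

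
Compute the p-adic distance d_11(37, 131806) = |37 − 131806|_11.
d_11(37, 131806) = 1/14641

Step 1 — x − y = 37 − 131806 = -131769. Step 2 — v_11(-131769) = 4 (factor: -131769 = −(11^4 · 9); the sign does not affect v_p). Step 3 — |x − y|_11 = 11^{-4} = 1/14641.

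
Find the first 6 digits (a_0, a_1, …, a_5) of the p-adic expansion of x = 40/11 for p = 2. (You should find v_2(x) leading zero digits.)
(a_0, …, a_5) = (0, 0, 0, 1, 1, 1)

v_2(40/11) = 3, so a_0 = ... = a_2 = 0. Factor out: x = 2^3 · u with u = 5/11 a unit in ℤ_2. Expand u iteratively via a_{v+i} = u_i mod 2, u_{i+1} = (u_i − a_{v+i})/2:
  u_0 = 5/11;  a_3 = 1;  u_1 = (u_0 − 1)/2 = -3/11
  u_1 = -3/11;  a_4 = 1;  u_2 = (u_1 − 1)/2 = -7/11
  u_2 = -7/11;  a_5 = 1;  u_3 = (u_2 − 1)/2 = -9/11
Digits: (0, 0, 0, 1, 1, 1).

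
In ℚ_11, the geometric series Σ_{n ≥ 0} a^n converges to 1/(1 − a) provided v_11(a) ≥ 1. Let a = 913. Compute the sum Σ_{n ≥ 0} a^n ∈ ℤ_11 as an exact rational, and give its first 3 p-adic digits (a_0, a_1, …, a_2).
Σ a^n = 1/(1 − a) = -1/912;  first 3 digits = (1, 6, 10)

v_11(a) = 1 ≥ 1, so the series converges in ℤ_11 to 1/(1 − a) = 1/(1 − 913) = -1/912. Expand this rational in ℤ_11: compute digits iteratively via d_i = x_i mod 11, x_{i+1} = (x_i − d_i)/11. The first 3 digits are (1, 6, 10).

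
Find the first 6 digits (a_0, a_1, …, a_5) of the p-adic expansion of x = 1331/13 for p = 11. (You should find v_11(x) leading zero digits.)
(a_0, …, a_5) = (0, 0, 0, 6, 2, 4)

v_11(1331/13) = 3, so a_0 = ... = a_2 = 0. Factor out: x = 11^3 · u with u = 1/13 a unit in ℤ_11. Expand u iteratively via a_{v+i} = u_i mod 11, u_{i+1} = (u_i − a_{v+i})/11:
  u_0 = 1/13;  a_3 = 6;  u_1 = (u_0 − 6)/11 = -7/13
  u_1 = -7/13;  a_4 = 2;  u_2 = (u_1 − 2)/11 = -3/13
  u_2 = -3/13;  a_5 = 4;  u_3 = (u_2 − 4)/11 = -5/13
Digits: (0, 0, 0, 6, 2, 4).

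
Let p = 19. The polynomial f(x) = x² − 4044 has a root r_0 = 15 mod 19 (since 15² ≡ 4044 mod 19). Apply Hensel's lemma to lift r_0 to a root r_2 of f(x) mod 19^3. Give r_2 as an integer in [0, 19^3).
r_2 = 6532 (mod 6859)

Hensel's recurrence: r_{i+1} = r_i − f(r_i)·(f′(r_i))^{-1} mod 19^{i+2}, with f′(x) = 2x. Iterate:
  r_0 = 15 (mod 19)
  r_1 = 34 (mod 361)
  r_2 = 6532 (mod 6859)
Final: r_2 = 6532, and one checks f(r_2) ≡ 0 mod 19^3.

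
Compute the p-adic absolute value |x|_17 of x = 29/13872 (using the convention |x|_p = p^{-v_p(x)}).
|29/13872|_17 = 289

Step 1 — compute v_17(x) by factoring powers of 17 out of the numerator and denominator: v_17(29/13872) = -2. Step 2 — apply |x|_p = p^{-v_p(x)} = 17^{2} = 289.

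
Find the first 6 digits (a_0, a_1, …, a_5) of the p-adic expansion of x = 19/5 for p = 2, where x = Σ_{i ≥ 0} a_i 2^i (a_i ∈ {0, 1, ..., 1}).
(a_0, …, a_5) = (1, 1, 1, 0, 1, 1)

v_2(19/5) = 0 (numerator and denominator both coprime to 2), so x ∈ ℤ_2^×. Compute digits iteratively via a_i = x_i mod 2, x_{i+1} = (x_i − a_i)/2, with x_0 = x:
  x_0 = 19/5;  a_0 = 1;  x_1 = (x_0 − 1)/2 = 7/5
  x_1 = 7/5;  a_1 = 1;  x_2 = (x_1 − 1)/2 = 1/5
  x_2 = 1/5;  a_2 = 1;  x_3 = (x_2 − 1)/2 = -2/5
  x_3 = -2/5;  a_3 = 0;  x_4 = (x_3 − 0)/2 = -1/5
  x_4 = -1/5;  a_4 = 1;  x_5 = (x_4 − 1)/2 = -3/5
  x_5 = -3/5;  a_5 = 1;  x_6 = (x_5 − 1)/2 = -4/5
Digits: (1, 1, 1, 0, 1, 1).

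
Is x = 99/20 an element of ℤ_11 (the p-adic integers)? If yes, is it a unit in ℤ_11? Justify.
x ∈ ℤ_11 but not a unit; v_11(x) = 1 > 0

ℤ_11 = {x ∈ ℚ_11 : v_11(x) ≥ 0} and ℤ_11^× = {x ∈ ℤ_11 : v_11(x) = 0}. Here v_11(99/20) = v_11(num) − v_11(den) = 1; compare against these criteria.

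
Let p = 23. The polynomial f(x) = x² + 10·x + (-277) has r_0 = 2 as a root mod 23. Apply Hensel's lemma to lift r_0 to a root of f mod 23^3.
r_2 = 3912 (mod 12167)

Hensel: r_{i+1} = r_i − f(r_i)·(f′(r_i))^{-1} mod 23^{i+2}, f′(x) = 2x + 10. Iterate:
  r_0 = 2 (mod 23)
  r_1 = 209 (mod 529)
  r_2 = 3912 (mod 12167)
Final: r = 3912 satisfies f(r) ≡ 0 mod 23^3.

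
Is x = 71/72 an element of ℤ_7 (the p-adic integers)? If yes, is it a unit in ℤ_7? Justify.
x ∈ ℤ_7^× (unit); v_7(x) = 0

ℤ_7 = {x ∈ ℚ_7 : v_7(x) ≥ 0} and ℤ_7^× = {x ∈ ℤ_7 : v_7(x) = 0}. Here v_7(71/72) = v_7(num) − v_7(den) = 0; compare against these criteria.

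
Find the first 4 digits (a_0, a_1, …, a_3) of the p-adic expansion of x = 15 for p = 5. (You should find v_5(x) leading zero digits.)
(a_0, …, a_3) = (0, 3, 0, 0)

v_5(15) = 1, so a_0 = ... = a_0 = 0. Factor out: x = 5^1 · u with u = 3 a unit in ℤ_5. Expand u iteratively via a_{v+i} = u_i mod 5, u_{i+1} = (u_i − a_{v+i})/5:
  u_0 = 3;  a_1 = 3;  u_1 = (u_0 − 3)/5 = 0
  u_1 = 0;  a_2 = 0;  u_2 = (u_1 − 0)/5 = 0
  u_2 = 0;  a_3 = 0;  u_3 = (u_2 − 0)/5 = 0
Digits: (0, 3, 0, 0).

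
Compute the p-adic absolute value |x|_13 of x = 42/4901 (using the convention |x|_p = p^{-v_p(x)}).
|42/4901|_13 = 169

Step 1 — compute v_13(x) by factoring powers of 13 out of the numerator and denominator: v_13(42/4901) = -2. Step 2 — apply |x|_p = p^{-v_p(x)} = 13^{2} = 169.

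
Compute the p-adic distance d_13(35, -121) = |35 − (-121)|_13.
d_13(35, -121) = 1/13

Step 1 — x − y = 35 − (-121) = 156. Step 2 — v_13(156) = 1 (factor: 156 = (13^1 · 12); the sign does not affect v_p). Step 3 — |x − y|_13 = 13^{-1} = 1/13.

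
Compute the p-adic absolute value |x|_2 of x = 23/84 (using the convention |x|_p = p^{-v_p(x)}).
|23/84|_2 = 4

Step 1 — compute v_2(x) by factoring powers of 2 out of the numerator and denominator: v_2(23/84) = -2. Step 2 — apply |x|_p = p^{-v_p(x)} = 2^{2} = 4.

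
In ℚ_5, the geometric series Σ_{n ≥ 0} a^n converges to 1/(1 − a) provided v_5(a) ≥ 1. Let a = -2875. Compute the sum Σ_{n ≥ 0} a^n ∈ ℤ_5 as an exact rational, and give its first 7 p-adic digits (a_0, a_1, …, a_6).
Σ a^n = 1/(1 − a) = 1/2876;  first 7 digits = (1, 0, 0, 2, 0, 4, 3)

v_5(a) = 3 ≥ 1, so the series converges in ℤ_5 to 1/(1 − a) = 1/(1 − (-2875)) = 1/2876. Expand this rational in ℤ_5: compute digits iteratively via d_i = x_i mod 5, x_{i+1} = (x_i − d_i)/5. The first 7 digits are (1, 0, 0, 2, 0, 4, 3).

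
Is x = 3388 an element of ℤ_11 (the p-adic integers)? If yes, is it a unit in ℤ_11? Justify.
x ∈ ℤ_11 but not a unit; v_11(x) = 2 > 0

ℤ_11 = {x ∈ ℚ_11 : v_11(x) ≥ 0} and ℤ_11^× = {x ∈ ℤ_11 : v_11(x) = 0}. Here v_11(3388) = v_11(num) − v_11(den) = 2; compare against these criteria.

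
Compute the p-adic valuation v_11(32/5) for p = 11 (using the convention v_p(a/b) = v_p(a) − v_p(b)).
v_11(32/5) = 0

Factor powers of 11 from the numerator and denominator of the reduced fraction: 32 = 11^0 · 32 and 5 = 11^0 · 5. Apply v_p(a/b) = v_p(a) − v_p(b): v_11(32/5) = 0 − 0 = 0.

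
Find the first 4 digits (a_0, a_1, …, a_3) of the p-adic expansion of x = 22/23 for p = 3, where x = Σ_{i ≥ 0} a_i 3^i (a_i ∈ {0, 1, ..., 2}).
(a_0, …, a_3) = (2, 2, 0, 0)

v_3(22/23) = 0 (numerator and denominator both coprime to 3), so x ∈ ℤ_3^×. Compute digits iteratively via a_i = x_i mod 3, x_{i+1} = (x_i − a_i)/3, with x_0 = x:
  x_0 = 22/23;  a_0 = 2;  x_1 = (x_0 − 2)/3 = -8/23
  x_1 = -8/23;  a_1 = 2;  x_2 = (x_1 − 2)/3 = -18/23
  x_2 = -18/23;  a_2 = 0;  x_3 = (x_2 − 0)/3 = -6/23
  x_3 = -6/23;  a_3 = 0;  x_4 = (x_3 − 0)/3 = -2/23
Digits: (2, 2, 0, 0).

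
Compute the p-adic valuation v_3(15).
v_3(15) = 1

v_3(n) is the largest exponent k such that 3^k divides n. Factor out: 15 = 3^1 · 5. (Sign doesn't affect v_p.) So v_3(15) = 1.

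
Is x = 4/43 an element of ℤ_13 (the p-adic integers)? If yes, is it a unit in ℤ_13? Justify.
x ∈ ℤ_13^× (unit); v_13(x) = 0

ℤ_13 = {x ∈ ℚ_13 : v_13(x) ≥ 0} and ℤ_13^× = {x ∈ ℤ_13 : v_13(x) = 0}. Here v_13(4/43) = v_13(num) − v_13(den) = 0; compare against these criteria.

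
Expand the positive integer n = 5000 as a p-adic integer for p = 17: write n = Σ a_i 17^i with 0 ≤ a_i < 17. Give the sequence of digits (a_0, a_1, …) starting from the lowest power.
(a_0, a_1, …) = (2, 5, 0, 1)

Repeated division by 17 gives the digits low-to-high: 5000 = 2 + 5·17^1 + 1·17^3. Digit sequence: (2, 5, 0, 1).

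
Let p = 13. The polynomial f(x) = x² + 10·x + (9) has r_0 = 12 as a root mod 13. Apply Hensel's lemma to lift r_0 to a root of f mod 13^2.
r_1 = 168 (mod 169)

Hensel: r_{i+1} = r_i − f(r_i)·(f′(r_i))^{-1} mod 13^{i+2}, f′(x) = 2x + 10. Iterate:
  r_0 = 12 (mod 13)
  r_1 = 168 (mod 169)
Final: r = 168 satisfies f(r) ≡ 0 mod 13^2.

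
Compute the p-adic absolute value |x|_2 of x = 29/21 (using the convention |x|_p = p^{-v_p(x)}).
|29/21|_2 = 1

Step 1 — compute v_2(x) by factoring powers of 2 out of the numerator and denominator: v_2(29/21) = 0. Step 2 — apply |x|_p = p^{-v_p(x)} = 2^{0} = 1.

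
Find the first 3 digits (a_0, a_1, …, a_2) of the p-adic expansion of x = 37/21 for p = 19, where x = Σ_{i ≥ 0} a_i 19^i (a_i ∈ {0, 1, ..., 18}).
(a_0, …, a_2) = (9, 15, 1)

v_19(37/21) = 0 (numerator and denominator both coprime to 19), so x ∈ ℤ_19^×. Compute digits iteratively via a_i = x_i mod 19, x_{i+1} = (x_i − a_i)/19, with x_0 = x:
  x_0 = 37/21;  a_0 = 9;  x_1 = (x_0 − 9)/19 = -8/21
  x_1 = -8/21;  a_1 = 15;  x_2 = (x_1 − 15)/19 = -17/21
  x_2 = -17/21;  a_2 = 1;  x_3 = (x_2 − 1)/19 = -2/21
Digits: (9, 15, 1).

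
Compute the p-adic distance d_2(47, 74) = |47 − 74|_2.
d_2(47, 74) = 1

Step 1 — x − y = 47 − 74 = -27. Step 2 — v_2(-27) = 0 (factor: -27 = −(2^0 · 27); the sign does not affect v_p). Step 3 — |x − y|_2 = 2^{0} = 1.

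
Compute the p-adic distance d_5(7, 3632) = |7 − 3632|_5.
d_5(7, 3632) = 1/125

Step 1 — x − y = 7 − 3632 = -3625. Step 2 — v_5(-3625) = 3 (factor: -3625 = −(5^3 · 29); the sign does not affect v_p). Step 3 — |x − y|_5 = 5^{-3} = 1/125.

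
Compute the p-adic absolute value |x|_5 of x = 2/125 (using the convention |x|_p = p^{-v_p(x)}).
|2/125|_5 = 125

Step 1 — compute v_5(x) by factoring powers of 5 out of the numerator and denominator: v_5(2/125) = -3. Step 2 — apply |x|_p = p^{-v_p(x)} = 5^{3} = 125.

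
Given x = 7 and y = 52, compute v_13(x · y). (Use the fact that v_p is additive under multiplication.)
v_13(364) = 1

v_p(x) = 0 (factor: 7 = 13^0 · 7); v_p(y) = 1 (factor: 52 = 13^1 · 4). Additivity: v_p(xy) = v_p(x) + v_p(y) = 0 + 1 = 1. (Direct check: xy = 364 = 13^1 · (28).)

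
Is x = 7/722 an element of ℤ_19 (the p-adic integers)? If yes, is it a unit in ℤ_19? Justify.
x ∉ ℤ_19 (v_19(x) = -2 < 0)

ℤ_19 = {x ∈ ℚ_19 : v_19(x) ≥ 0} and ℤ_19^× = {x ∈ ℤ_19 : v_19(x) = 0}. Here v_19(7/722) = v_19(num) − v_19(den) = -2; compare against these criteria.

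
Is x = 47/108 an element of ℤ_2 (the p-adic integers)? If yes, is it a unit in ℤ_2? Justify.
x ∉ ℤ_2 (v_2(x) = -2 < 0)

ℤ_2 = {x ∈ ℚ_2 : v_2(x) ≥ 0} and ℤ_2^× = {x ∈ ℤ_2 : v_2(x) = 0}. Here v_2(47/108) = v_2(num) − v_2(den) = -2; compare against these criteria.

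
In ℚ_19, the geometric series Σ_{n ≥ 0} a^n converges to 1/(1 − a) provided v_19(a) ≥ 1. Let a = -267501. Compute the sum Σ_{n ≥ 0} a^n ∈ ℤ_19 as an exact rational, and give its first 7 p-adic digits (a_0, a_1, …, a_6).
Σ a^n = 1/(1 − a) = 1/267502;  first 7 digits = (1, 0, 0, 18, 16, 18, 0)

v_19(a) = 3 ≥ 1, so the series converges in ℤ_19 to 1/(1 − a) = 1/(1 − (-267501)) = 1/267502. Expand this rational in ℤ_19: compute digits iteratively via d_i = x_i mod 19, x_{i+1} = (x_i − d_i)/19. The first 7 digits are (1, 0, 0, 18, 16, 18, 0).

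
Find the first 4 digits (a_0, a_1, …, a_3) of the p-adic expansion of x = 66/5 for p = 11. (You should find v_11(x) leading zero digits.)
(a_0, …, a_3) = (0, 10, 8, 8)

v_11(66/5) = 1, so a_0 = ... = a_0 = 0. Factor out: x = 11^1 · u with u = 6/5 a unit in ℤ_11. Expand u iteratively via a_{v+i} = u_i mod 11, u_{i+1} = (u_i − a_{v+i})/11:
  u_0 = 6/5;  a_1 = 10;  u_1 = (u_0 − 10)/11 = -4/5
  u_1 = -4/5;  a_2 = 8;  u_2 = (u_1 − 8)/11 = -4/5
  u_2 = -4/5;  a_3 = 8;  u_3 = (u_2 − 8)/11 = -4/5
Digits: (0, 10, 8, 8).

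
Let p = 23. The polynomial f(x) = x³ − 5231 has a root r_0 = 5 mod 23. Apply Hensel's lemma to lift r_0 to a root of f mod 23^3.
r_2 = 5617 (mod 12167)

Hensel: r_{i+1} = r_i − f(r_i)/f′(r_i) mod 23^{i+2}, where f′(x) = 3x². Iterate:
  r_0 = 5 (mod 23)
  r_1 = 327 (mod 529)
  r_2 = 5617 (mod 12167)
Final: r = 5617 with f(r) ≡ 0 mod 23^3.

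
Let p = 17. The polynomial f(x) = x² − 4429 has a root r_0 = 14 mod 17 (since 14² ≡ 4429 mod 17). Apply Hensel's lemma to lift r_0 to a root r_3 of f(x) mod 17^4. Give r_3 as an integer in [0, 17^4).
r_3 = 48583 (mod 83521)

Hensel's recurrence: r_{i+1} = r_i − f(r_i)·(f′(r_i))^{-1} mod 17^{i+2}, with f′(x) = 2x. Iterate:
  r_0 = 14 (mod 17)
  r_1 = 31 (mod 289)
  r_2 = 4366 (mod 4913)
  r_3 = 48583 (mod 83521)
Final: r_3 = 48583, and one checks f(r_3) ≡ 0 mod 17^4.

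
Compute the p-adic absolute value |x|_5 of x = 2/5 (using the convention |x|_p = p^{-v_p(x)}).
|2/5|_5 = 5

Step 1 — compute v_5(x) by factoring powers of 5 out of the numerator and denominator: v_5(2/5) = -1. Step 2 — apply |x|_p = p^{-v_p(x)} = 5^{1} = 5.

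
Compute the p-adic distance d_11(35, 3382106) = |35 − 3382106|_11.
d_11(35, 3382106) = 1/161051

Step 1 — x − y = 35 − 3382106 = -3382071. Step 2 — v_11(-3382071) = 5 (factor: -3382071 = −(11^5 · 21); the sign does not affect v_p). Step 3 — |x − y|_11 = 11^{-5} = 1/161051.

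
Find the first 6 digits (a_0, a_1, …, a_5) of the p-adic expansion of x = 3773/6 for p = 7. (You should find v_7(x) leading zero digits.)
(a_0, …, a_5) = (0, 0, 0, 3, 1, 1)

v_7(3773/6) = 3, so a_0 = ... = a_2 = 0. Factor out: x = 7^3 · u with u = 11/6 a unit in ℤ_7. Expand u iteratively via a_{v+i} = u_i mod 7, u_{i+1} = (u_i − a_{v+i})/7:
  u_0 = 11/6;  a_3 = 3;  u_1 = (u_0 − 3)/7 = -1/6
  u_1 = -1/6;  a_4 = 1;  u_2 = (u_1 − 1)/7 = -1/6
  u_2 = -1/6;  a_5 = 1;  u_3 = (u_2 − 1)/7 = -1/6
Digits: (0, 0, 0, 3, 1, 1).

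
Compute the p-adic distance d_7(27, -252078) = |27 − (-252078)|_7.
d_7(27, -252078) = 1/16807

Step 1 — x − y = 27 − (-252078) = 252105. Step 2 — v_7(252105) = 5 (factor: 252105 = (7^5 · 15); the sign does not affect v_p). Step 3 — |x − y|_7 = 7^{-5} = 1/16807.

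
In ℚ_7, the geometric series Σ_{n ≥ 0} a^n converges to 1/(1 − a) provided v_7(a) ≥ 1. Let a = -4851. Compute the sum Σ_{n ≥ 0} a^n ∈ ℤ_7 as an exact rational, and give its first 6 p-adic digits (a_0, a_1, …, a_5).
Σ a^n = 1/(1 − a) = 1/4852;  first 6 digits = (1, 0, 6, 6, 5, 6)

v_7(a) = 2 ≥ 1, so the series converges in ℤ_7 to 1/(1 − a) = 1/(1 − (-4851)) = 1/4852. Expand this rational in ℤ_7: compute digits iteratively via d_i = x_i mod 7, x_{i+1} = (x_i − d_i)/7. The first 6 digits are (1, 0, 6, 6, 5, 6).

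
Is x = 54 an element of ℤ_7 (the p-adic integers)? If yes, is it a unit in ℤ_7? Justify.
x ∈ ℤ_7^× (unit); v_7(x) = 0

ℤ_7 = {x ∈ ℚ_7 : v_7(x) ≥ 0} and ℤ_7^× = {x ∈ ℤ_7 : v_7(x) = 0}. Here v_7(54) = v_7(num) − v_7(den) = 0; compare against these criteria.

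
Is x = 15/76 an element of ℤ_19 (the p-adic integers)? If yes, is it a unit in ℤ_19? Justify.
x ∉ ℤ_19 (v_19(x) = -1 < 0)

ℤ_19 = {x ∈ ℚ_19 : v_19(x) ≥ 0} and ℤ_19^× = {x ∈ ℤ_19 : v_19(x) = 0}. Here v_19(15/76) = v_19(num) − v_19(den) = -1; compare against these criteria.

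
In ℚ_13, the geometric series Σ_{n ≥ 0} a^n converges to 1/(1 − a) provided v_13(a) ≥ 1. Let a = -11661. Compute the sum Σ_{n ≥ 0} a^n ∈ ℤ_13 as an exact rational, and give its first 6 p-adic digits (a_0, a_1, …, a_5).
Σ a^n = 1/(1 − a) = 1/11662;  first 6 digits = (1, 0, 9, 7, 2, 2)

v_13(a) = 2 ≥ 1, so the series converges in ℤ_13 to 1/(1 − a) = 1/(1 − (-11661)) = 1/11662. Expand this rational in ℤ_13: compute digits iteratively via d_i = x_i mod 13, x_{i+1} = (x_i − d_i)/13. The first 6 digits are (1, 0, 9, 7, 2, 2).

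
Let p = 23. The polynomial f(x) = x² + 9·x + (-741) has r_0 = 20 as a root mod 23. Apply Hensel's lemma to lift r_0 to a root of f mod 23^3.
r_2 = 11359 (mod 12167)

Hensel: r_{i+1} = r_i − f(r_i)·(f′(r_i))^{-1} mod 23^{i+2}, f′(x) = 2x + 9. Iterate:
  r_0 = 20 (mod 23)
  r_1 = 250 (mod 529)
  r_2 = 11359 (mod 12167)
Final: r = 11359 satisfies f(r) ≡ 0 mod 23^3.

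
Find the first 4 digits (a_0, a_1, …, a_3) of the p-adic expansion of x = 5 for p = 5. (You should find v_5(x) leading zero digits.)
(a_0, …, a_3) = (0, 1, 0, 0)

v_5(5) = 1, so a_0 = ... = a_0 = 0. Factor out: x = 5^1 · u with u = 1 a unit in ℤ_5. Expand u iteratively via a_{v+i} = u_i mod 5, u_{i+1} = (u_i − a_{v+i})/5:
  u_0 = 1;  a_1 = 1;  u_1 = (u_0 − 1)/5 = 0
  u_1 = 0;  a_2 = 0;  u_2 = (u_1 − 0)/5 = 0
  u_2 = 0;  a_3 = 0;  u_3 = (u_2 − 0)/5 = 0
Digits: (0, 1, 0, 0).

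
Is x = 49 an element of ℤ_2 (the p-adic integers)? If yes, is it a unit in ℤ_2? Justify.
x ∈ ℤ_2^× (unit); v_2(x) = 0

ℤ_2 = {x ∈ ℚ_2 : v_2(x) ≥ 0} and ℤ_2^× = {x ∈ ℤ_2 : v_2(x) = 0}. Here v_2(49) = v_2(num) − v_2(den) = 0; compare against these criteria.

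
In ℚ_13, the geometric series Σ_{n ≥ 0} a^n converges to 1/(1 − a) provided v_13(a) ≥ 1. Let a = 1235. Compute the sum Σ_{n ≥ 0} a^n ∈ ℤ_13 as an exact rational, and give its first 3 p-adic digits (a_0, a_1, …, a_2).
Σ a^n = 1/(1 − a) = -1/1234;  first 3 digits = (1, 4, 10)

v_13(a) = 1 ≥ 1, so the series converges in ℤ_13 to 1/(1 − a) = 1/(1 − 1235) = -1/1234. Expand this rational in ℤ_13: compute digits iteratively via d_i = x_i mod 13, x_{i+1} = (x_i − d_i)/13. The first 3 digits are (1, 4, 10).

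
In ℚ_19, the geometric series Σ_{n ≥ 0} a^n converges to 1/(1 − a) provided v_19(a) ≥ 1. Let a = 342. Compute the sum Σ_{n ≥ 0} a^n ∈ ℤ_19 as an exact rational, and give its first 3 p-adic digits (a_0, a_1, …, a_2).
Σ a^n = 1/(1 − a) = -1/341;  first 3 digits = (1, 18, 1)

v_19(a) = 1 ≥ 1, so the series converges in ℤ_19 to 1/(1 − a) = 1/(1 − 342) = -1/341. Expand this rational in ℤ_19: compute digits iteratively via d_i = x_i mod 19, x_{i+1} = (x_i − d_i)/19. The first 3 digits are (1, 18, 1).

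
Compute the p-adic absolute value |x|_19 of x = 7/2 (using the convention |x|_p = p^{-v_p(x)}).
|7/2|_19 = 1

Step 1 — compute v_19(x) by factoring powers of 19 out of the numerator and denominator: v_19(7/2) = 0. Step 2 — apply |x|_p = p^{-v_p(x)} = 19^{0} = 1.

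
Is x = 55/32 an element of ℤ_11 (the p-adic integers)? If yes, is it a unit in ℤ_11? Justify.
x ∈ ℤ_11 but not a unit; v_11(x) = 1 > 0

ℤ_11 = {x ∈ ℚ_11 : v_11(x) ≥ 0} and ℤ_11^× = {x ∈ ℤ_11 : v_11(x) = 0}. Here v_11(55/32) = v_11(num) − v_11(den) = 1; compare against these criteria.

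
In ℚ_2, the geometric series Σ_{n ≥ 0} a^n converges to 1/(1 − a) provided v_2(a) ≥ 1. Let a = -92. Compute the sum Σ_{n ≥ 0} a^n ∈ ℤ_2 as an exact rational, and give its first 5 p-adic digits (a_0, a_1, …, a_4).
Σ a^n = 1/(1 − a) = 1/93;  first 5 digits = (1, 0, 1, 0, 1)

v_2(a) = 2 ≥ 1, so the series converges in ℤ_2 to 1/(1 − a) = 1/(1 − (-92)) = 1/93. Expand this rational in ℤ_2: compute digits iteratively via d_i = x_i mod 2, x_{i+1} = (x_i − d_i)/2. The first 5 digits are (1, 0, 1, 0, 1).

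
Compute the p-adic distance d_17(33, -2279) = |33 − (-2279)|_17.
d_17(33, -2279) = 1/289

Step 1 — x − y = 33 − (-2279) = 2312. Step 2 — v_17(2312) = 2 (factor: 2312 = (17^2 · 8); the sign does not affect v_p). Step 3 — |x − y|_17 = 17^{-2} = 1/289.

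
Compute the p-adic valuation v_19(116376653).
v_19(116376653) = 5

v_19(n) is the largest exponent k such that 19^k divides n. Factor out: 116376653 = 19^5 · 47. (Sign doesn't affect v_p.) So v_19(116376653) = 5.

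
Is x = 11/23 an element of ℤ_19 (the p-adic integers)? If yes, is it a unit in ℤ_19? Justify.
x ∈ ℤ_19^× (unit); v_19(x) = 0

ℤ_19 = {x ∈ ℚ_19 : v_19(x) ≥ 0} and ℤ_19^× = {x ∈ ℤ_19 : v_19(x) = 0}. Here v_19(11/23) = v_19(num) − v_19(den) = 0; compare against these criteria.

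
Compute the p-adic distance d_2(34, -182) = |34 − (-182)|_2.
d_2(34, -182) = 1/8

Step 1 — x − y = 34 − (-182) = 216. Step 2 — v_2(216) = 3 (factor: 216 = (2^3 · 27); the sign does not affect v_p). Step 3 — |x − y|_2 = 2^{-3} = 1/8.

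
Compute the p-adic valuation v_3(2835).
v_3(2835) = 4

v_3(n) is the largest exponent k such that 3^k divides n. Factor out: 2835 = 3^4 · 35. (Sign doesn't affect v_p.) So v_3(2835) = 4.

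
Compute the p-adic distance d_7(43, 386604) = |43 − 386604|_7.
d_7(43, 386604) = 1/16807

Step 1 — x − y = 43 − 386604 = -386561. Step 2 — v_7(-386561) = 5 (factor: -386561 = −(7^5 · 23); the sign does not affect v_p). Step 3 — |x − y|_7 = 7^{-5} = 1/16807.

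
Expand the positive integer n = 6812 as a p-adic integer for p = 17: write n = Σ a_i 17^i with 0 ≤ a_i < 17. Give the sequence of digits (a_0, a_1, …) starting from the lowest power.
(a_0, a_1, …) = (12, 9, 6, 1)

Repeated division by 17 gives the digits low-to-high: 6812 = 12 + 9·17^1 + 6·17^2 + 1·17^3. Digit sequence: (12, 9, 6, 1).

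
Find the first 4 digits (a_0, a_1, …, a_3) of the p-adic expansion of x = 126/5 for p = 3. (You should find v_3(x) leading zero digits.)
(a_0, …, a_3) = (0, 0, 1, 0)

v_3(126/5) = 2, so a_0 = ... = a_1 = 0. Factor out: x = 3^2 · u with u = 14/5 a unit in ℤ_3. Expand u iteratively via a_{v+i} = u_i mod 3, u_{i+1} = (u_i − a_{v+i})/3:
  u_0 = 14/5;  a_2 = 1;  u_1 = (u_0 − 1)/3 = 3/5
  u_1 = 3/5;  a_3 = 0;  u_2 = (u_1 − 0)/3 = 1/5
Digits: (0, 0, 1, 0).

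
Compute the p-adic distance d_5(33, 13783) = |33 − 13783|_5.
d_5(33, 13783) = 1/625

Step 1 — x − y = 33 − 13783 = -13750. Step 2 — v_5(-13750) = 4 (factor: -13750 = −(5^4 · 22); the sign does not affect v_p). Step 3 — |x − y|_5 = 5^{-4} = 1/625.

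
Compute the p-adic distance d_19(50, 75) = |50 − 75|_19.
d_19(50, 75) = 1

Step 1 — x − y = 50 − 75 = -25. Step 2 — v_19(-25) = 0 (factor: -25 = −(19^0 · 25); the sign does not affect v_p). Step 3 — |x − y|_19 = 19^{0} = 1.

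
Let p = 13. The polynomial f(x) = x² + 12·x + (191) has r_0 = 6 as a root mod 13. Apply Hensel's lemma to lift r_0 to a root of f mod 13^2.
r_1 = 71 (mod 169)

Hensel: r_{i+1} = r_i − f(r_i)·(f′(r_i))^{-1} mod 13^{i+2}, f′(x) = 2x + 12. Iterate:
  r_0 = 6 (mod 13)
  r_1 = 71 (mod 169)
Final: r = 71 satisfies f(r) ≡ 0 mod 13^2.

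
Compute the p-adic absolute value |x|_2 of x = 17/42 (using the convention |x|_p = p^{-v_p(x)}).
|17/42|_2 = 2

Step 1 — compute v_2(x) by factoring powers of 2 out of the numerator and denominator: v_2(17/42) = -1. Step 2 — apply |x|_p = p^{-v_p(x)} = 2^{1} = 2.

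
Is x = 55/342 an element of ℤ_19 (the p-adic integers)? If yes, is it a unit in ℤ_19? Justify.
x ∉ ℤ_19 (v_19(x) = -1 < 0)

ℤ_19 = {x ∈ ℚ_19 : v_19(x) ≥ 0} and ℤ_19^× = {x ∈ ℤ_19 : v_19(x) = 0}. Here v_19(55/342) = v_19(num) − v_19(den) = -1; compare against these criteria.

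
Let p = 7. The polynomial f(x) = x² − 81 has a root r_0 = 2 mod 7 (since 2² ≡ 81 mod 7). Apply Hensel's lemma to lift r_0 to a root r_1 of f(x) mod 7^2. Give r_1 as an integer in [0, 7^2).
r_1 = 9 (mod 49)

Hensel's recurrence: r_{i+1} = r_i − f(r_i)·(f′(r_i))^{-1} mod 7^{i+2}, with f′(x) = 2x. Iterate:
  r_0 = 2 (mod 7)
  r_1 = 9 (mod 49)
Final: r_1 = 9, and one checks f(r_1) ≡ 0 mod 7^2.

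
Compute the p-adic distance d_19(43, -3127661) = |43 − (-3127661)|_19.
d_19(43, -3127661) = 1/130321

Step 1 — x − y = 43 − (-3127661) = 3127704. Step 2 — v_19(3127704) = 4 (factor: 3127704 = (19^4 · 24); the sign does not affect v_p). Step 3 — |x − y|_19 = 19^{-4} = 1/130321.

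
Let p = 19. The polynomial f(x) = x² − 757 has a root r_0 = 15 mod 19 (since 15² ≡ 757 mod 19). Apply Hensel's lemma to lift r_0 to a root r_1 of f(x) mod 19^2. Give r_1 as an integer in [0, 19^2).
r_1 = 129 (mod 361)

Hensel's recurrence: r_{i+1} = r_i − f(r_i)·(f′(r_i))^{-1} mod 19^{i+2}, with f′(x) = 2x. Iterate:
  r_0 = 15 (mod 19)
  r_1 = 129 (mod 361)
Final: r_1 = 129, and one checks f(r_1) ≡ 0 mod 19^2.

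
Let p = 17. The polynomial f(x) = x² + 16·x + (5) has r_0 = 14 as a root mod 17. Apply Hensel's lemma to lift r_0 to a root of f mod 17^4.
r_3 = 71788 (mod 83521)

Hensel: r_{i+1} = r_i − f(r_i)·(f′(r_i))^{-1} mod 17^{i+2}, f′(x) = 2x + 16. Iterate:
  r_0 = 14 (mod 17)
  r_1 = 116 (mod 289)
  r_2 = 3006 (mod 4913)
  r_3 = 71788 (mod 83521)
Final: r = 71788 satisfies f(r) ≡ 0 mod 17^4.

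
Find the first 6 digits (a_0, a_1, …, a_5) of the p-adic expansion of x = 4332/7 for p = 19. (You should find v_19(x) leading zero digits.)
(a_0, …, a_5) = (0, 0, 18, 10, 13, 2)

v_19(4332/7) = 2, so a_0 = ... = a_1 = 0. Factor out: x = 19^2 · u with u = 12/7 a unit in ℤ_19. Expand u iteratively via a_{v+i} = u_i mod 19, u_{i+1} = (u_i − a_{v+i})/19:
  u_0 = 12/7;  a_2 = 18;  u_1 = (u_0 − 18)/19 = -6/7
  u_1 = -6/7;  a_3 = 10;  u_2 = (u_1 − 10)/19 = -4/7
  u_2 = -4/7;  a_4 = 13;  u_3 = (u_2 − 13)/19 = -5/7
  u_3 = -5/7;  a_5 = 2;  u_4 = (u_3 − 2)/19 = -1/7
Digits: (0, 0, 18, 10, 13, 2).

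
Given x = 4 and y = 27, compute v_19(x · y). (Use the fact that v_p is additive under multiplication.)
v_19(108) = 0

v_p(x) = 0 (factor: 4 = 19^0 · 4); v_p(y) = 0 (factor: 27 = 19^0 · 27). Additivity: v_p(xy) = v_p(x) + v_p(y) = 0 + 0 = 0. (Direct check: xy = 108 = 19^0 · (108).)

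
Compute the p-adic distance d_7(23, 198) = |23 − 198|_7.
d_7(23, 198) = 1/7

Step 1 — x − y = 23 − 198 = -175. Step 2 — v_7(-175) = 1 (factor: -175 = −(7^1 · 25); the sign does not affect v_p). Step 3 — |x − y|_7 = 7^{-1} = 1/7.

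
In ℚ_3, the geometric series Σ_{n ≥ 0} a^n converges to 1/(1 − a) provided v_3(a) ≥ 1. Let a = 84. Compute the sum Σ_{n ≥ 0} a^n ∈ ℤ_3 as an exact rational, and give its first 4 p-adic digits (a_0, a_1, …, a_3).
Σ a^n = 1/(1 − a) = -1/83;  first 4 digits = (1, 1, 1, 1)

v_3(a) = 1 ≥ 1, so the series converges in ℤ_3 to 1/(1 − a) = 1/(1 − 84) = -1/83. Expand this rational in ℤ_3: compute digits iteratively via d_i = x_i mod 3, x_{i+1} = (x_i − d_i)/3. The first 4 digits are (1, 1, 1, 1).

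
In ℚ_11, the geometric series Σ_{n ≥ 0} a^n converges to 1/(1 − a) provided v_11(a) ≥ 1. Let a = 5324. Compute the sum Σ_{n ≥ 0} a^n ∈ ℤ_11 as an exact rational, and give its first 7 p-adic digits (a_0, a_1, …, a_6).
Σ a^n = 1/(1 − a) = -1/5323;  first 7 digits = (1, 0, 0, 4, 0, 0, 5)

v_11(a) = 3 ≥ 1, so the series converges in ℤ_11 to 1/(1 − a) = 1/(1 − 5324) = -1/5323. Expand this rational in ℤ_11: compute digits iteratively via d_i = x_i mod 11, x_{i+1} = (x_i − d_i)/11. The first 7 digits are (1, 0, 0, 4, 0, 0, 5).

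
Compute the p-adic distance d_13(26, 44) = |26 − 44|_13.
d_13(26, 44) = 1

Step 1 — x − y = 26 − 44 = -18. Step 2 — v_13(-18) = 0 (factor: -18 = −(13^0 · 18); the sign does not affect v_p). Step 3 — |x − y|_13 = 13^{0} = 1.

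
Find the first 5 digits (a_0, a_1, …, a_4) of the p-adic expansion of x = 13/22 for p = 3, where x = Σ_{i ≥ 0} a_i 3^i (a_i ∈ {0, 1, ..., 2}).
(a_0, …, a_4) = (1, 0, 2, 0, 1)

v_3(13/22) = 0 (numerator and denominator both coprime to 3), so x ∈ ℤ_3^×. Compute digits iteratively via a_i = x_i mod 3, x_{i+1} = (x_i − a_i)/3, with x_0 = x:
  x_0 = 13/22;  a_0 = 1;  x_1 = (x_0 − 1)/3 = -3/22
  x_1 = -3/22;  a_1 = 0;  x_2 = (x_1 − 0)/3 = -1/22
  x_2 = -1/22;  a_2 = 2;  x_3 = (x_2 − 2)/3 = -15/22
  x_3 = -15/22;  a_3 = 0;  x_4 = (x_3 − 0)/3 = -5/22
  x_4 = -5/22;  a_4 = 1;  x_5 = (x_4 − 1)/3 = -9/22
Digits: (1, 0, 2, 0, 1).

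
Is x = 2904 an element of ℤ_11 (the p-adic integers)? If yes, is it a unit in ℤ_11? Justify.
x ∈ ℤ_11 but not a unit; v_11(x) = 2 > 0

ℤ_11 = {x ∈ ℚ_11 : v_11(x) ≥ 0} and ℤ_11^× = {x ∈ ℤ_11 : v_11(x) = 0}. Here v_11(2904) = v_11(num) − v_11(den) = 2; compare against these criteria.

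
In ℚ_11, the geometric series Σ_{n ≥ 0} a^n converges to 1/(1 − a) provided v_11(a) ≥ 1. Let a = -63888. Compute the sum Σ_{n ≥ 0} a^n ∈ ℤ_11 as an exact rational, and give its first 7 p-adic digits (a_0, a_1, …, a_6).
Σ a^n = 1/(1 − a) = 1/63889;  first 7 digits = (1, 0, 0, 7, 6, 10, 4)

v_11(a) = 3 ≥ 1, so the series converges in ℤ_11 to 1/(1 − a) = 1/(1 − (-63888)) = 1/63889. Expand this rational in ℤ_11: compute digits iteratively via d_i = x_i mod 11, x_{i+1} = (x_i − d_i)/11. The first 7 digits are (1, 0, 0, 7, 6, 10, 4).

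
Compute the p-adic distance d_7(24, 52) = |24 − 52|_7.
d_7(24, 52) = 1/7

Step 1 — x − y = 24 − 52 = -28. Step 2 — v_7(-28) = 1 (factor: -28 = −(7^1 · 4); the sign does not affect v_p). Step 3 — |x − y|_7 = 7^{-1} = 1/7.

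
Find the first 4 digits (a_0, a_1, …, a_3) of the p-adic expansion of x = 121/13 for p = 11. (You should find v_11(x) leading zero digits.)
(a_0, …, a_3) = (0, 0, 6, 2)

v_11(121/13) = 2, so a_0 = ... = a_1 = 0. Factor out: x = 11^2 · u with u = 1/13 a unit in ℤ_11. Expand u iteratively via a_{v+i} = u_i mod 11, u_{i+1} = (u_i − a_{v+i})/11:
  u_0 = 1/13;  a_2 = 6;  u_1 = (u_0 − 6)/11 = -7/13
  u_1 = -7/13;  a_3 = 2;  u_2 = (u_1 − 2)/11 = -3/13
Digits: (0, 0, 6, 2).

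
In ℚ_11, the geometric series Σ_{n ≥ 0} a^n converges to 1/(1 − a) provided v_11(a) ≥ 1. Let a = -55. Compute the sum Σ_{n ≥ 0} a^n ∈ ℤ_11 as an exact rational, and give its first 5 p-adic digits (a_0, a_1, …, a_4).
Σ a^n = 1/(1 − a) = 1/56;  first 5 digits = (1, 6, 2, 9, 8)

v_11(a) = 1 ≥ 1, so the series converges in ℤ_11 to 1/(1 − a) = 1/(1 − (-55)) = 1/56. Expand this rational in ℤ_11: compute digits iteratively via d_i = x_i mod 11, x_{i+1} = (x_i − d_i)/11. The first 5 digits are (1, 6, 2, 9, 8).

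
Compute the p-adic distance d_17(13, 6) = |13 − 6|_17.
d_17(13, 6) = 1

Step 1 — x − y = 13 − 6 = 7. Step 2 — v_17(7) = 0 (factor: 7 = (17^0 · 7); the sign does not affect v_p). Step 3 — |x − y|_17 = 17^{0} = 1.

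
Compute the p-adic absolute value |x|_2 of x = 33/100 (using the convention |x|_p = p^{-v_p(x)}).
|33/100|_2 = 4

Step 1 — compute v_2(x) by factoring powers of 2 out of the numerator and denominator: v_2(33/100) = -2. Step 2 — apply |x|_p = p^{-v_p(x)} = 2^{2} = 4.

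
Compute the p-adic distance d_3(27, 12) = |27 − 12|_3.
d_3(27, 12) = 1/3

Step 1 — x − y = 27 − 12 = 15. Step 2 — v_3(15) = 1 (factor: 15 = (3^1 · 5); the sign does not affect v_p). Step 3 — |x − y|_3 = 3^{-1} = 1/3.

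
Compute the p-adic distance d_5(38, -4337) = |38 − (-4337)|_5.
d_5(38, -4337) = 1/625

Step 1 — x − y = 38 − (-4337) = 4375. Step 2 — v_5(4375) = 4 (factor: 4375 = (5^4 · 7); the sign does not affect v_p). Step 3 — |x − y|_5 = 5^{-4} = 1/625.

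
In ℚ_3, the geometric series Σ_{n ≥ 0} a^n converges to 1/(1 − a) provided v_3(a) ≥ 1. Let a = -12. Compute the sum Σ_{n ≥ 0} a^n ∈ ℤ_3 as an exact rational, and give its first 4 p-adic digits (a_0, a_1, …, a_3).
Σ a^n = 1/(1 − a) = 1/13;  first 4 digits = (1, 2, 2, 0)

v_3(a) = 1 ≥ 1, so the series converges in ℤ_3 to 1/(1 − a) = 1/(1 − (-12)) = 1/13. Expand this rational in ℤ_3: compute digits iteratively via d_i = x_i mod 3, x_{i+1} = (x_i − d_i)/3. The first 4 digits are (1, 2, 2, 0).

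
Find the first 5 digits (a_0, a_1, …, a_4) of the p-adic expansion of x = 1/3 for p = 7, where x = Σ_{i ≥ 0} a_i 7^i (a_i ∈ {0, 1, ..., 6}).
(a_0, …, a_4) = (5, 4, 4, 4, 4)

v_7(1/3) = 0 (numerator and denominator both coprime to 7), so x ∈ ℤ_7^×. Compute digits iteratively via a_i = x_i mod 7, x_{i+1} = (x_i − a_i)/7, with x_0 = x:
  x_0 = 1/3;  a_0 = 5;  x_1 = (x_0 − 5)/7 = -2/3
  x_1 = -2/3;  a_1 = 4;  x_2 = (x_1 − 4)/7 = -2/3
  x_2 = -2/3;  a_2 = 4;  x_3 = (x_2 − 4)/7 = -2/3
  x_3 = -2/3;  a_3 = 4;  x_4 = (x_3 − 4)/7 = -2/3
  x_4 = -2/3;  a_4 = 4;  x_5 = (x_4 − 4)/7 = -2/3
Digits: (5, 4, 4, 4, 4).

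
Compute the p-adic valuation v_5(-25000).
v_5(-25000) = 5

v_5(n) is the largest exponent k such that 5^k divides n. Factor out: -25000 = -5^5 · 8. (Sign doesn't affect v_p.) So v_5(-25000) = 5.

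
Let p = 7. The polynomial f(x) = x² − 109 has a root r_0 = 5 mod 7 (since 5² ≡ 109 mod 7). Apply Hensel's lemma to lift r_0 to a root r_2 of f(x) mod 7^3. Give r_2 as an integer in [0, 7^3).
r_2 = 278 (mod 343)

Hensel's recurrence: r_{i+1} = r_i − f(r_i)·(f′(r_i))^{-1} mod 7^{i+2}, with f′(x) = 2x. Iterate:
  r_0 = 5 (mod 7)
  r_1 = 33 (mod 49)
  r_2 = 278 (mod 343)
Final: r_2 = 278, and one checks f(r_2) ≡ 0 mod 7^3.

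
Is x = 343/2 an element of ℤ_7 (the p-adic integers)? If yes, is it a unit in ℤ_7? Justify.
x ∈ ℤ_7 but not a unit; v_7(x) = 3 > 0

ℤ_7 = {x ∈ ℚ_7 : v_7(x) ≥ 0} and ℤ_7^× = {x ∈ ℤ_7 : v_7(x) = 0}. Here v_7(343/2) = v_7(num) − v_7(den) = 3; compare against these criteria.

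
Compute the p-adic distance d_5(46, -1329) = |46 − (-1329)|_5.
d_5(46, -1329) = 1/125

Step 1 — x − y = 46 − (-1329) = 1375. Step 2 — v_5(1375) = 3 (factor: 1375 = (5^3 · 11); the sign does not affect v_p). Step 3 — |x − y|_5 = 5^{-3} = 1/125.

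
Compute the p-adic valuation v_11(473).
v_11(473) = 1

v_11(n) is the largest exponent k such that 11^k divides n. Factor out: 473 = 11^1 · 43. (Sign doesn't affect v_p.) So v_11(473) = 1.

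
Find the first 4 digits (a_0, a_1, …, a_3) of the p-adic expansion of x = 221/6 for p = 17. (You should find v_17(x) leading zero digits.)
(a_0, …, a_3) = (0, 5, 14, 2)

v_17(221/6) = 1, so a_0 = ... = a_0 = 0. Factor out: x = 17^1 · u with u = 13/6 a unit in ℤ_17. Expand u iteratively via a_{v+i} = u_i mod 17, u_{i+1} = (u_i − a_{v+i})/17:
  u_0 = 13/6;  a_1 = 5;  u_1 = (u_0 − 5)/17 = -1/6
  u_1 = -1/6;  a_2 = 14;  u_2 = (u_1 − 14)/17 = -5/6
  u_2 = -5/6;  a_3 = 2;  u_3 = (u_2 − 2)/17 = -1/6
Digits: (0, 5, 14, 2).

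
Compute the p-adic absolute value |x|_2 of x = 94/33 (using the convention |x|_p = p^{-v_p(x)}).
|94/33|_2 = 1/2

Step 1 — compute v_2(x) by factoring powers of 2 out of the numerator and denominator: v_2(94/33) = 1. Step 2 — apply |x|_p = p^{-v_p(x)} = 2^{-1} = 1/2.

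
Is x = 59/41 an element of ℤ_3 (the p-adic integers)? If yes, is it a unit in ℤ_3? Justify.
x ∈ ℤ_3^× (unit); v_3(x) = 0

ℤ_3 = {x ∈ ℚ_3 : v_3(x) ≥ 0} and ℤ_3^× = {x ∈ ℤ_3 : v_3(x) = 0}. Here v_3(59/41) = v_3(num) − v_3(den) = 0; compare against these criteria.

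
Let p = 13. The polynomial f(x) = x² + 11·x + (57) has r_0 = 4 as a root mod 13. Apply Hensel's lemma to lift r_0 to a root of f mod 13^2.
r_1 = 69 (mod 169)

Hensel: r_{i+1} = r_i − f(r_i)·(f′(r_i))^{-1} mod 13^{i+2}, f′(x) = 2x + 11. Iterate:
  r_0 = 4 (mod 13)
  r_1 = 69 (mod 169)
Final: r = 69 satisfies f(r) ≡ 0 mod 13^2.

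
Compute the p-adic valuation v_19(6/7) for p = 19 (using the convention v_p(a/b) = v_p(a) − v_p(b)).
v_19(6/7) = 0

Factor powers of 19 from the numerator and denominator of the reduced fraction: 6 = 19^0 · 6 and 7 = 19^0 · 7. Apply v_p(a/b) = v_p(a) − v_p(b): v_19(6/7) = 0 − 0 = 0.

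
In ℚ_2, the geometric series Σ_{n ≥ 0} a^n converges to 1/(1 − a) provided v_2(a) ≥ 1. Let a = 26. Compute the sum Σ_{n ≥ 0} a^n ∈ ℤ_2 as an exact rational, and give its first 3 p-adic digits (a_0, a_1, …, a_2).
Σ a^n = 1/(1 − a) = -1/25;  first 3 digits = (1, 1, 1)

v_2(a) = 1 ≥ 1, so the series converges in ℤ_2 to 1/(1 − a) = 1/(1 − 26) = -1/25. Expand this rational in ℤ_2: compute digits iteratively via d_i = x_i mod 2, x_{i+1} = (x_i − d_i)/2. The first 3 digits are (1, 1, 1).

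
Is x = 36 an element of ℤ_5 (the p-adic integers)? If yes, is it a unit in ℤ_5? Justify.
x ∈ ℤ_5^× (unit); v_5(x) = 0

ℤ_5 = {x ∈ ℚ_5 : v_5(x) ≥ 0} and ℤ_5^× = {x ∈ ℤ_5 : v_5(x) = 0}. Here v_5(36) = v_5(num) − v_5(den) = 0; compare against these criteria.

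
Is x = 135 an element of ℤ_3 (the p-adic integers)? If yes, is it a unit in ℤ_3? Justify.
x ∈ ℤ_3 but not a unit; v_3(x) = 3 > 0

ℤ_3 = {x ∈ ℚ_3 : v_3(x) ≥ 0} and ℤ_3^× = {x ∈ ℤ_3 : v_3(x) = 0}. Here v_3(135) = v_3(num) − v_3(den) = 3; compare against these criteria.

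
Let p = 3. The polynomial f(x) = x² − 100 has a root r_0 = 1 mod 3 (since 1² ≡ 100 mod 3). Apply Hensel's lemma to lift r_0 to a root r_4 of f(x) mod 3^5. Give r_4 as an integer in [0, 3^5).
r_4 = 10 (mod 243)

Hensel's recurrence: r_{i+1} = r_i − f(r_i)·(f′(r_i))^{-1} mod 3^{i+2}, with f′(x) = 2x. Iterate:
  r_0 = 1 (mod 3)
  r_1 = 1 (mod 9)
  r_2 = 10 (mod 27)
  r_3 = 10 (mod 81)
  r_4 = 10 (mod 243)
Final: r_4 = 10, and one checks f(r_4) ≡ 0 mod 3^5.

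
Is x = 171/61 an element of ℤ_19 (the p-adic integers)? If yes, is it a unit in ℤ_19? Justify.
x ∈ ℤ_19 but not a unit; v_19(x) = 1 > 0

ℤ_19 = {x ∈ ℚ_19 : v_19(x) ≥ 0} and ℤ_19^× = {x ∈ ℤ_19 : v_19(x) = 0}. Here v_19(171/61) = v_19(num) − v_19(den) = 1; compare against these criteria.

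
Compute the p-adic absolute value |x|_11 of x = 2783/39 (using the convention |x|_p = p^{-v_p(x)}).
|2783/39|_11 = 1/121

Step 1 — compute v_11(x) by factoring powers of 11 out of the numerator and denominator: v_11(2783/39) = 2. Step 2 — apply |x|_p = p^{-v_p(x)} = 11^{-2} = 1/121.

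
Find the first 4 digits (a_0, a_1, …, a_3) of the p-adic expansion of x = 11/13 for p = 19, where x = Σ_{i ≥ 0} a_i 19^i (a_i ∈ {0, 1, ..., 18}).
(a_0, …, a_3) = (14, 11, 14, 8)

v_19(11/13) = 0 (numerator and denominator both coprime to 19), so x ∈ ℤ_19^×. Compute digits iteratively via a_i = x_i mod 19, x_{i+1} = (x_i − a_i)/19, with x_0 = x:
  x_0 = 11/13;  a_0 = 14;  x_1 = (x_0 − 14)/19 = -9/13
  x_1 = -9/13;  a_1 = 11;  x_2 = (x_1 − 11)/19 = -8/13
  x_2 = -8/13;  a_2 = 14;  x_3 = (x_2 − 14)/19 = -10/13
  x_3 = -10/13;  a_3 = 8;  x_4 = (x_3 − 8)/19 = -6/13
Digits: (14, 11, 14, 8).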